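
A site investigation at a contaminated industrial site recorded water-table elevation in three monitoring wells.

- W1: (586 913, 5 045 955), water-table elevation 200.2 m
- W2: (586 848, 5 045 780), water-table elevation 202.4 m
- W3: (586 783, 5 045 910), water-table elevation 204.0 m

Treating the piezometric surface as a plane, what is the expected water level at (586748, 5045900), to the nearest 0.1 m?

With h = a·x + b·y + c and W1 as origin, the differences give:
  (-65)·a + (-175)·b = +2.2
  (-130)·a + (-45)·b = +3.8
Eliminate b (×(-45) and ×(-175), subtract): -19825·a = 566.00 → a = ∂h/∂x = -0.02855
Back-substitute: b = ∂h/∂y = -0.001967.
h(586748, 5045900) = 200.2 + (-0.02855)·(-165) + (-0.001967)·(-55) = 200.2 +4.711 +0.108 = 205.019 m.

205.0 m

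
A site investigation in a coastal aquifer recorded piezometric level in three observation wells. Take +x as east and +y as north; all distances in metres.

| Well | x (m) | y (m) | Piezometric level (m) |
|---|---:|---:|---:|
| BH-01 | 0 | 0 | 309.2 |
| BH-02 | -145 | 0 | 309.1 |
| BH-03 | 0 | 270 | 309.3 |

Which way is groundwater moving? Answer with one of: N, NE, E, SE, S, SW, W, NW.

SW

∂h/∂x = (309.1 − 309.2) / (-145 − 0) = +0.0006897
∂h/∂y = (309.3 − 309.2) / (270 − 0) = +0.0003704
Flow = −∇h = (-0.0006897 east, -0.0003704 north), which points southwest.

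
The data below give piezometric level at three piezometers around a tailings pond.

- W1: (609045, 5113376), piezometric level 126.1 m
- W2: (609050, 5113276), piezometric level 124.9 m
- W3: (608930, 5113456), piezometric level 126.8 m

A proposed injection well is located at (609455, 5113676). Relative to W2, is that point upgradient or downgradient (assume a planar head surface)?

With h = a·x + b·y + c and W1 as origin, the differences give:
  5·a + (-100)·b = -1.2
  (-115)·a + 80·b = +0.7
Eliminate b (×80 and ×(-100), subtract): -11100·a = -26.00 → a = ∂h/∂x = +0.002342
Back-substitute: b = ∂h/∂y = +0.01212.
Head at (609455, 5113676) = 126.1 + (+0.002342)·(410) + (+0.01212)·(300) = 130.70 m.
That is higher than the 124.9 m at W2, so the point is upgradient.

upgradient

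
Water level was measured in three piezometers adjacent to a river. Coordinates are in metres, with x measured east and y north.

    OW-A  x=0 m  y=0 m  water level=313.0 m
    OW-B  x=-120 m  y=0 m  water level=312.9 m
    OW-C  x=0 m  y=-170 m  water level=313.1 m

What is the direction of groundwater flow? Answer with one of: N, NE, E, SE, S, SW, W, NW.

∂h/∂x = (312.9 − 313.0) / (-120 − 0) = +0.0008333
∂h/∂y = (313.1 − 313.0) / (-170 − 0) = -0.0005882
Flow = −∇h = (-0.0008333 east, +0.0005882 north), which points northwest.

NW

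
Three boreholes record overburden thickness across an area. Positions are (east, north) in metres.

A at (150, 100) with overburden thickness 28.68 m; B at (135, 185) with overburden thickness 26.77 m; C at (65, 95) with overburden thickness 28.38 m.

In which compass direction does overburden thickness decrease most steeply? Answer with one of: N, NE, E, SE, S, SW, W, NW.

Taking A as reference: B−A = (-15, 85, -1.91); C−A = (-85, -5, -0.30).
Determinant of the coordinate differences = (-15)·(-5) − (-85)·85 = 7300.
∂d/∂x = [(-1.91)·(-5) − (-0.30)·85] / 7300 = +0.004801
∂d/∂y = [(-15)·(-0.30) − (-85)·(-1.91)] / 7300 = -0.02162
Steepest decrease is along −∇f = (-0.004801 E, +0.02162 N) → north.

N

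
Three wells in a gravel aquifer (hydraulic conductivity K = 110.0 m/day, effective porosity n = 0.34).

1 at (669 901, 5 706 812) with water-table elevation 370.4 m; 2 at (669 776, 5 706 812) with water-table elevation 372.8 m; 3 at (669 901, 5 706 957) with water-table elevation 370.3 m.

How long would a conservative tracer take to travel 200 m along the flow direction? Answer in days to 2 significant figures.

∂h/∂x = (372.8 − 370.4) / (669776 − 669901) = -0.01920
∂h/∂y = (370.3 − 370.4) / (5706957 − 5706812) = -0.0006897
|∇h| = √(-0.01920² + -0.0006897²) = 0.01921
Seepage velocity v = K·i/n = 110.0 × 0.01921 / 0.34 = 6.215 m/day.
t = 200 / 6.215 = 32.18 days.

32 days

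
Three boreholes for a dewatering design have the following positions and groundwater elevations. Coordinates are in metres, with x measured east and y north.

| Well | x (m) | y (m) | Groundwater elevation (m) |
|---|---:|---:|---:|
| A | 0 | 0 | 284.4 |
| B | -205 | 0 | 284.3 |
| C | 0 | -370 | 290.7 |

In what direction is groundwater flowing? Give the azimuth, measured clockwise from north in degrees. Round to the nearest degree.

∂h/∂x = (284.3 − 284.4) / (-205 − 0) = +0.0004878
∂h/∂y = (290.7 − 284.4) / (-370 − 0) = -0.01703
Flow direction (−∇h) has components (-0.0004878 E, +0.01703 N).
Azimuth = atan2(E, N) = atan2(-0.0004878, +0.01703) = 358.4° ≈ 358°.

358°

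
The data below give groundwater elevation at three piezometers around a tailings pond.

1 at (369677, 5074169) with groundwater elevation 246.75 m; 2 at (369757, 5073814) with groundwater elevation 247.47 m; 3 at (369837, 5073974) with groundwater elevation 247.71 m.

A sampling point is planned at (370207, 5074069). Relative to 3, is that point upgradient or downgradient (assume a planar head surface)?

Differences from 1: to 2 (Δx, Δy, Δh) = (80, -355, +0.72); to 3 = (160, -195, +0.96).
Solve a·Δx + b·Δy = Δh: det = 80·(-195) − 160·(-355) = 41200.
∂h/∂x = [(+0.72)·(-195) − (+0.96)·(-355)] / 41200 = +0.004864
∂h/∂y = [80·(+0.96) − 160·(+0.72)] / 41200 = -0.0009320
Head at (370207, 5074069) = 246.75 + (+0.004864)·(530) + (-0.0009320)·(-100) = 249.42 m.
That is higher than the 247.71 m at 3, so the point is upgradient.

upgradient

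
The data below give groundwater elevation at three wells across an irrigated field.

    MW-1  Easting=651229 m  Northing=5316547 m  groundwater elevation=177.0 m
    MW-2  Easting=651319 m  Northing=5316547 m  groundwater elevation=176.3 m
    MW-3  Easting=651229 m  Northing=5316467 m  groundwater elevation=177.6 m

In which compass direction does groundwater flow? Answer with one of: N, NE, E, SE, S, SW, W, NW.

NE

∂h/∂x = (176.3 − 177.0) / (651319 − 651229) = -0.007778
∂h/∂y = (177.6 − 177.0) / (5316467 − 5316547) = -0.007500
Flow = −∇h = (+0.007778 east, +0.007500 north), which points northeast.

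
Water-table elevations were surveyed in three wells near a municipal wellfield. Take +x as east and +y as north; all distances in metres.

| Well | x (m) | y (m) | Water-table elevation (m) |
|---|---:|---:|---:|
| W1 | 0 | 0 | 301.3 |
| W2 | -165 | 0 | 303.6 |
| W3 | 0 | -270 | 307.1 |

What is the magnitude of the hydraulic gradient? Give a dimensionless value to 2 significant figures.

0.026

∂h/∂x = (303.6 − 301.3) / (-165 − 0) = -0.01394
∂h/∂y = (307.1 − 301.3) / (-270 − 0) = -0.02148
|∇h| = √(-0.01394² + -0.02148²) = 0.02561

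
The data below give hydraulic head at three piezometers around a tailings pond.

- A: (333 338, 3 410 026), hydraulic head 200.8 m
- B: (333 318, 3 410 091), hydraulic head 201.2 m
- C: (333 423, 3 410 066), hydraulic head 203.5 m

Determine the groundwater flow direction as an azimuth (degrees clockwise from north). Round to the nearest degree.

241°

Three-point gradient (reference A): Δ to B = (-20, 65, +0.4), Δ to C = (85, 40, +2.7).
∂h/∂x = +0.02522, ∂h/∂y = +0.01391 (det = -6325).
Flow direction (−∇h) has components (-0.02522 E, -0.01391 N).
Azimuth = atan2(E, N) = atan2(-0.02522, -0.01391) = 241.1° ≈ 241°.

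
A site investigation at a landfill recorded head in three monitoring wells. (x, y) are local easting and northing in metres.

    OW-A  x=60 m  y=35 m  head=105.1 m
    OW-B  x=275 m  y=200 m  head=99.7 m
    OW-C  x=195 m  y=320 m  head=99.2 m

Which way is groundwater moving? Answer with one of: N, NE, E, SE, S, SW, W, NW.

With h = a·x + b·y + c and OW-A as origin, the differences give:
  215·a + 165·b = -5.4
  135·a + 285·b = -5.9
Eliminate b (×285 and ×165, subtract): 39000·a = -565.50 → a = ∂h/∂x = -0.01450
Back-substitute: b = ∂h/∂y = -0.01383.
Flow = −∇h = (+0.01450 east, +0.01383 north), which points northeast.

NE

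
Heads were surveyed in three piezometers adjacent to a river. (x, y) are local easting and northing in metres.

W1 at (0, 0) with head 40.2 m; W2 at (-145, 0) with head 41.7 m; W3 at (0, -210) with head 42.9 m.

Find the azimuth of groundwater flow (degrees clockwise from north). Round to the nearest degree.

∂h/∂x = (41.7 − 40.2) / (-145 − 0) = -0.01034
∂h/∂y = (42.9 − 40.2) / (-210 − 0) = -0.01286
Flow direction (−∇h) has components (+0.01034 E, +0.01286 N).
Azimuth = atan2(E, N) = atan2(+0.01034, +0.01286) = 38.8° ≈ 039°.

039°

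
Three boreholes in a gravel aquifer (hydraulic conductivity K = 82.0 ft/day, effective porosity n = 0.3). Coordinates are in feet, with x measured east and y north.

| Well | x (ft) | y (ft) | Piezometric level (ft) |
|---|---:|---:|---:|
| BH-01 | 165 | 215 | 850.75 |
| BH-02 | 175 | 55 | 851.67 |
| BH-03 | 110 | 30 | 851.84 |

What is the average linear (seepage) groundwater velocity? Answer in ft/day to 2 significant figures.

Three-point gradient (reference BH-01): Δ to BH-02 = (10, -160, +0.92), Δ to BH-03 = (-55, -185, +1.09).
∂h/∂x = -0.0003944, ∂h/∂y = -0.005775 (det = -10650).
|∇h| = √(-0.0003944² + -0.005775²) = 0.005788
Seepage velocity v = K·i/n = 82.0 × 0.005788 / 0.3 = 1.582 ft/day.

1.6 ft/day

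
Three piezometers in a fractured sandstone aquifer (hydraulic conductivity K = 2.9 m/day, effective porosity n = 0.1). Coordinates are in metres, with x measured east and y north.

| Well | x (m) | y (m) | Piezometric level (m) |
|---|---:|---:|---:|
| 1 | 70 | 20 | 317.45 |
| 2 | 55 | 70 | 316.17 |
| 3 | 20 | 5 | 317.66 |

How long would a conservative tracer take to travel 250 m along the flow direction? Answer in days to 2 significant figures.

350 days

With h = a·x + b·y + c and 1 as origin, the differences give:
  (-15)·a + 50·b = -1.28
  (-50)·a + (-15)·b = +0.21
Eliminate b (×(-15) and ×50, subtract): 2725·a = 8.700 → a = ∂h/∂x = +0.003193
Back-substitute: b = ∂h/∂y = -0.02464.
|∇h| = √(0.003193² + -0.02464²) = 0.02485
Seepage velocity v = K·i/n = 2.9 × 0.02485 / 0.1 = 0.7207 m/day.
t = 250 / 0.7207 = 346.9 days.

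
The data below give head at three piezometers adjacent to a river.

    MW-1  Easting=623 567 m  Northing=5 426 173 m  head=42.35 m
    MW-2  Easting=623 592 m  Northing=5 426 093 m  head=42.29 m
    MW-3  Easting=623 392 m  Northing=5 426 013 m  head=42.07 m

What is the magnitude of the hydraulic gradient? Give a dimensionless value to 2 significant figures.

Differences from MW-1: to MW-2 (Δx, Δy, Δh) = (25, -80, -0.06); to MW-3 = (-175, -160, -0.28).
Solve a·Δx + b·Δy = Δh: det = 25·(-160) − (-175)·(-80) = -18000.
∂h/∂x = [(-0.06)·(-160) − (-0.28)·(-80)] / -18000 = +0.0007111
∂h/∂y = [25·(-0.28) − (-175)·(-0.06)] / -18000 = +0.0009722
|∇h| = √(0.0007111² + 0.0009722²) = 0.001205

0.0012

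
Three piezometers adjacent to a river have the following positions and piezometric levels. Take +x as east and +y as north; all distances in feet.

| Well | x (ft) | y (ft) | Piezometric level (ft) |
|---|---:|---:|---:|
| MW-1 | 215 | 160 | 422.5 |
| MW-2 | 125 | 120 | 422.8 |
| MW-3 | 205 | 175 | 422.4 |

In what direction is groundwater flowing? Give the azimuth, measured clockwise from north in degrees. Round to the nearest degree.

002°

Differences from MW-1: to MW-2 (Δx, Δy, Δh) = (-90, -40, +0.3); to MW-3 = (-10, 15, -0.1).
Solve a·Δx + b·Δy = Δh: det = (-90)·15 − (-10)·(-40) = -1750.
∂h/∂x = [(+0.3)·15 − (-0.1)·(-40)] / -1750 = -0.0002857
∂h/∂y = [(-90)·(-0.1) − (-10)·(+0.3)] / -1750 = -0.006857
Flow direction (−∇h) has components (+0.0002857 E, +0.006857 N).
Azimuth = atan2(E, N) = atan2(+0.0002857, +0.006857) = 2.4° ≈ 002°.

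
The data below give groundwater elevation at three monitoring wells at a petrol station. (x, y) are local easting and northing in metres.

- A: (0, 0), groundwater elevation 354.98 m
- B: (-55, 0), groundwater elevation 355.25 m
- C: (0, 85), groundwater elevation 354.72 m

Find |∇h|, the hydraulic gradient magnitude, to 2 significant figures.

∂h/∂x = (355.25 − 354.98) / (-55 − 0) = -0.004909
∂h/∂y = (354.72 − 354.98) / (85 − 0) = -0.003059
|∇h| = √(-0.004909² + -0.003059²) = 0.005784

0.0058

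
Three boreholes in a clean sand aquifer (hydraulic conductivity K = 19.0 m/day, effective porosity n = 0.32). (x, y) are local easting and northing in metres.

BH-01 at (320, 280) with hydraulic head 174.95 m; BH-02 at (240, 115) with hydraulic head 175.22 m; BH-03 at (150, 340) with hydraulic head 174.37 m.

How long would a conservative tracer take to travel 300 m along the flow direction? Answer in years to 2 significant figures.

Differences from BH-01: to BH-02 (Δx, Δy, Δh) = (-80, -165, +0.27); to BH-03 = (-170, 60, -0.58).
Determinant of the coordinate differences = (-80)·60 − (-170)·(-165) = -32850.
∂h/∂x = [(+0.27)·60 − (-0.58)·(-165)] / -32850 = +0.002420
∂h/∂y = [(-80)·(-0.58) − (-170)·(+0.27)] / -32850 = -0.002810
|∇h| = √(0.002420² + -0.002810²) = 0.003708
Seepage velocity v = K·i/n = 19.0 × 0.003708 / 0.32 = 0.2202 m/day.
t = 300 / 0.2202 = 1362 days = 3.73 years.

3.7 years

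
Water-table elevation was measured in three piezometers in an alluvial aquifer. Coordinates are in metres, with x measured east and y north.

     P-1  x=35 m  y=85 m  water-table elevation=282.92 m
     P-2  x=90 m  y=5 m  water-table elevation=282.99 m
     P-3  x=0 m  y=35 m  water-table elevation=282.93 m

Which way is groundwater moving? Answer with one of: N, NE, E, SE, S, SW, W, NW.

NW

Three-point gradient (reference P-1): Δ to P-2 = (55, -80, +0.07), Δ to P-3 = (-35, -50, +0.01).
∂h/∂x = +0.0004865, ∂h/∂y = -0.0005405 (det = -5550).
Flow = −∇h = (-0.0004865 east, +0.0005405 north), which points northwest.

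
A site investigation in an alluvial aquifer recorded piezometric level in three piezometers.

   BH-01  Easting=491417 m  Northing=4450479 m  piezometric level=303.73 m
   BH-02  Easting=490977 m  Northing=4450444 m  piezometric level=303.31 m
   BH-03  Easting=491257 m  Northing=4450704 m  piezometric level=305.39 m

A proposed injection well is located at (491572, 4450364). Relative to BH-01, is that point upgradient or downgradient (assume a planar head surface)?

downgradient

Differences from BH-01: to BH-02 (Δx, Δy, Δh) = (-440, -35, -0.42); to BH-03 = (-160, 225, +1.66).
Determinant of the coordinate differences = (-440)·225 − (-160)·(-35) = -104600.
∂h/∂x = [(-0.42)·225 − (+1.66)·(-35)] / -104600 = +0.0003480
∂h/∂y = [(-440)·(+1.66) − (-160)·(-0.42)] / -104600 = +0.007625
Head at (491572, 4450364) = 303.73 + (+0.0003480)·(155) + (+0.007625)·(-115) = 302.91 m.
That is lower than the 303.73 m at BH-01, so the point is downgradient.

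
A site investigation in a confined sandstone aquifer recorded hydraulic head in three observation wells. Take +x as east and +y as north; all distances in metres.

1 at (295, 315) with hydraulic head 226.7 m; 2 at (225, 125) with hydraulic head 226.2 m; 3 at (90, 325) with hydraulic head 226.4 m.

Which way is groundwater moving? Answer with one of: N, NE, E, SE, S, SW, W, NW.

SW

Three-point gradient (reference 1): Δ to 2 = (-70, -190, -0.5), Δ to 3 = (-205, 10, -0.3).
∂h/∂x = +0.001564, ∂h/∂y = +0.002055 (det = -39650).
Flow = −∇h = (-0.001564 east, -0.002055 north), which points southwest.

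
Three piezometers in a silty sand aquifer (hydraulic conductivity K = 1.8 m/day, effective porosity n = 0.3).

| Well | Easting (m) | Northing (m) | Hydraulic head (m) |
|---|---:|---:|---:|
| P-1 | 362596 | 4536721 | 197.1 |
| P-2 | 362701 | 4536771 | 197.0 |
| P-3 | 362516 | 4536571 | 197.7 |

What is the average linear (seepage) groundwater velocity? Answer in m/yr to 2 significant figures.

Taking P-1 as reference: P-2−P-1 = (105, 50, -0.1); P-3−P-1 = (-80, -150, +0.6).
Solve a·Δx + b·Δy = Δh: det = 105·(-150) − (-80)·50 = -11750.
∂h/∂x = [(-0.1)·(-150) − (+0.6)·50] / -11750 = +0.001277
∂h/∂y = [105·(+0.6) − (-80)·(-0.1)] / -11750 = -0.004681
|∇h| = √(0.001277² + -0.004681²) = 0.004852
Seepage velocity v = K·i/n = 1.8 × 0.004852 / 0.3 = 0.02911 m/day = 10.63 m/yr.

11 m/yr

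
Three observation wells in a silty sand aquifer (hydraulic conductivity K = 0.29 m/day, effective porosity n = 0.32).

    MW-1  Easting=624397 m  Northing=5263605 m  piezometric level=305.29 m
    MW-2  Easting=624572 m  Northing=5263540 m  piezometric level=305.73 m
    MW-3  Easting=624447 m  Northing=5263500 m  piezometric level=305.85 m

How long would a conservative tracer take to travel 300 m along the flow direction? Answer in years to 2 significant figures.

With h = a·x + b·y + c and MW-1 as origin, the differences give:
  175·a + (-65)·b = +0.44
  50·a + (-105)·b = +0.56
Eliminate b (×(-105) and ×(-65), subtract): -15125·a = -9.800 → a = ∂h/∂x = +0.0006479
Back-substitute: b = ∂h/∂y = -0.005025.
|∇h| = √(0.0006479² + -0.005025²) = 0.005067
Seepage velocity v = K·i/n = 0.29 × 0.005067 / 0.32 = 0.004592 m/day.
t = 300 / 0.004592 = 6.533e+04 days = 179 years.

180 years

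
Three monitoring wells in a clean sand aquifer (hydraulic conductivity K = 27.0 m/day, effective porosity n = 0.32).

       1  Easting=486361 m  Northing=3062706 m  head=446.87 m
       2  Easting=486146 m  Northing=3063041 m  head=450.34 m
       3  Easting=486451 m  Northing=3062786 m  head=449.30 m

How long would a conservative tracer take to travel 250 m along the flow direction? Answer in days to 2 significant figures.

With h = a·x + b·y + c and 1 as origin, the differences give:
  (-215)·a + 335·b = +3.47
  90·a + 80·b = +2.43
Eliminate b (×80 and ×335, subtract): -47350·a = -536.450 → a = ∂h/∂x = +0.01133
Back-substitute: b = ∂h/∂y = +0.01763.
|∇h| = √(0.01133² + 0.01763²) = 0.02096
Seepage velocity v = K·i/n = 27.0 × 0.02096 / 0.32 = 1.768 m/day.
t = 250 / 1.768 = 141.4 days.

140 days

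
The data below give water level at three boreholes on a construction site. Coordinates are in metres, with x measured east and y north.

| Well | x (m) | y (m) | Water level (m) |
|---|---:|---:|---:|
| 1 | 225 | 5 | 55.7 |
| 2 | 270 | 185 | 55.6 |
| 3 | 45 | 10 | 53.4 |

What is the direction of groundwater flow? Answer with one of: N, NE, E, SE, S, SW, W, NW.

W

Differences from 1: to 2 (Δx, Δy, Δh) = (45, 180, -0.1); to 3 = (-180, 5, -2.3).
Determinant of the coordinate differences = 45·5 − (-180)·180 = 32625.
∂h/∂x = [(-0.1)·5 − (-2.3)·180] / 32625 = +0.01267
∂h/∂y = [45·(-2.3) − (-180)·(-0.1)] / 32625 = -0.003724
Flow = −∇h = (-0.01267 east, +0.003724 north), which points west.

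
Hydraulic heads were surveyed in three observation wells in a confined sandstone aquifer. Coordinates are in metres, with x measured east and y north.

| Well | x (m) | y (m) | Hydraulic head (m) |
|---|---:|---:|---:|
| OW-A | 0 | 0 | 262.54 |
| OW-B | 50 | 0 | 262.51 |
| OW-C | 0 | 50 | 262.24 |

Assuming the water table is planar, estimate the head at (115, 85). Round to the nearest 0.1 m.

262.0 m

∂h/∂x = (262.51 − 262.54) / (50 − 0) = -0.0006000
∂h/∂y = (262.24 − 262.54) / (50 − 0) = -0.006000
h(115, 85) = 262.54 + (-0.0006000)·(115) + (-0.006000)·(85) = 262.54 -0.069 -0.510 = 261.961 m.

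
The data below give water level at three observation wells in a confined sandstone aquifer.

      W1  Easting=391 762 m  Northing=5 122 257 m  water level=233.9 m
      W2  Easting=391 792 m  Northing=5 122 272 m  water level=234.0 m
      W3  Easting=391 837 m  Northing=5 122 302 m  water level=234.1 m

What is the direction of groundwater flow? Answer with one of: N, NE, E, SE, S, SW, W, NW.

NW

With h = a·x + b·y + c and W1 as origin, the differences give:
  30·a + 15·b = +0.1
  75·a + 45·b = +0.2
Eliminate b (×45 and ×15, subtract): 225·a = 1.50 → a = ∂h/∂x = +0.006667
Back-substitute: b = ∂h/∂y = -0.006667.
Flow = −∇h = (-0.006667 east, +0.006667 north), which points northwest.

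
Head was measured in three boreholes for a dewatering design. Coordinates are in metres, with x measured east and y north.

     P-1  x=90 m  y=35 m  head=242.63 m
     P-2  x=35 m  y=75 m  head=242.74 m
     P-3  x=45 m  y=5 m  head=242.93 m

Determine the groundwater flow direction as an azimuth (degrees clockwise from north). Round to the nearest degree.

053°

Taking P-1 as reference: P-2−P-1 = (-55, 40, +0.11); P-3−P-1 = (-45, -30, +0.30).
Determinant of the coordinate differences = (-55)·(-30) − (-45)·40 = 3450.
∂h/∂x = [(+0.11)·(-30) − (+0.30)·40] / 3450 = -0.004435
∂h/∂y = [(-55)·(+0.30) − (-45)·(+0.11)] / 3450 = -0.003348
Flow direction (−∇h) has components (+0.004435 E, +0.003348 N).
Azimuth = atan2(E, N) = atan2(+0.004435, +0.003348) = 53.0° ≈ 053°.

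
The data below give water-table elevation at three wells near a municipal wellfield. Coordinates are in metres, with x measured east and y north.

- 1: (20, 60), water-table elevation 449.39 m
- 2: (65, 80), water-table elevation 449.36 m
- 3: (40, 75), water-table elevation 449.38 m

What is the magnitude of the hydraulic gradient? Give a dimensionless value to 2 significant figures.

Differences from 1: to 2 (Δx, Δy, Δh) = (45, 20, -0.03); to 3 = (20, 15, -0.01).
Determinant of the coordinate differences = 45·15 − 20·20 = 275.
∂h/∂x = [(-0.03)·15 − (-0.01)·20] / 275 = -0.0009091
∂h/∂y = [45·(-0.01) − 20·(-0.03)] / 275 = +0.0005455
|∇h| = √(-0.0009091² + 0.0005455²) = 0.00106

0.0011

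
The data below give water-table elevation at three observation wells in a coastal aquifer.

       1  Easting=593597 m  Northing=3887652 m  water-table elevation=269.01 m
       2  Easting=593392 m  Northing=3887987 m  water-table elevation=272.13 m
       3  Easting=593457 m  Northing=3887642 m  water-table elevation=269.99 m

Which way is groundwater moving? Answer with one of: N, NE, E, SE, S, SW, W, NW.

Differences from 1: to 2 (Δx, Δy, Δh) = (-205, 335, +3.12); to 3 = (-140, -10, +0.98).
Solve a·Δx + b·Δy = Δh: det = (-205)·(-10) − (-140)·335 = 48950.
∂h/∂x = [(+3.12)·(-10) − (+0.98)·335] / 48950 = -0.007344
∂h/∂y = [(-205)·(+0.98) − (-140)·(+3.12)] / 48950 = +0.004819
Flow = −∇h = (+0.007344 east, -0.004819 north), which points southeast.

SE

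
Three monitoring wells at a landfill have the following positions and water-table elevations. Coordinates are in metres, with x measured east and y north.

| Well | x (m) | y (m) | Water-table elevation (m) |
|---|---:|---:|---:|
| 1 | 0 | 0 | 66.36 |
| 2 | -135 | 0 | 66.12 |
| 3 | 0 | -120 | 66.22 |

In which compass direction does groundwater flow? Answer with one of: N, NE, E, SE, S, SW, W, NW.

SW

∂h/∂x = (66.12 − 66.36) / (-135 − 0) = +0.001778
∂h/∂y = (66.22 − 66.36) / (-120 − 0) = +0.001167
Flow = −∇h = (-0.001778 east, -0.001167 north), which points southwest.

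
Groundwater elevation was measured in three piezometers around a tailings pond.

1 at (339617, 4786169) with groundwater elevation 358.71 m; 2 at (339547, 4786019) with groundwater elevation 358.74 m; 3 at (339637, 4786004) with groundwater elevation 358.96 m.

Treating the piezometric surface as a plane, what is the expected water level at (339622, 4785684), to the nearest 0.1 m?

359.3 m

Three-point gradient (reference 1): Δ to 2 = (-70, -150, +0.03), Δ to 3 = (20, -165, +0.25).
∂h/∂x = +0.002237, ∂h/∂y = -0.001244 (det = 14550).
h(339622, 4785684) = 358.71 + (+0.002237)·(5) + (-0.001244)·(-485) = 358.71 +0.011 +0.603 = 359.325 m.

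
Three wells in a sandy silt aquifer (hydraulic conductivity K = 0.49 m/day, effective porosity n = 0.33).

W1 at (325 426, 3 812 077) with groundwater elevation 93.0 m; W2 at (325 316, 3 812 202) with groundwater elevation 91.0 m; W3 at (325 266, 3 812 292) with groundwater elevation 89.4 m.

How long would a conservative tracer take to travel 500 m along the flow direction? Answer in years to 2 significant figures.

Taking W1 as reference: W2−W1 = (-110, 125, -2.0); W3−W1 = (-160, 215, -3.6).
Determinant of the coordinate differences = (-110)·215 − (-160)·125 = -3650.
∂h/∂x = [(-2.0)·215 − (-3.6)·125] / -3650 = -0.005479
∂h/∂y = [(-110)·(-3.6) − (-160)·(-2.0)] / -3650 = -0.02082
|∇h| = √(-0.005479² + -0.02082²) = 0.02153
Seepage velocity v = K·i/n = 0.49 × 0.02153 / 0.33 = 0.03197 m/day.
t = 500 / 0.03197 = 1.564e+04 days = 42.8 years.

43 years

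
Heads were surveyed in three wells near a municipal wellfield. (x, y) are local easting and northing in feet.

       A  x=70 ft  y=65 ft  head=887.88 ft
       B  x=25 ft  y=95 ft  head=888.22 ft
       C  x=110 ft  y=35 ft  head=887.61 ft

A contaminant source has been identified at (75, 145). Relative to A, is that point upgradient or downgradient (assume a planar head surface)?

Taking A as reference: B−A = (-45, 30, +0.34); C−A = (40, -30, -0.27).
Determinant of the coordinate differences = (-45)·(-30) − 40·30 = 150.
∂h/∂x = [(+0.34)·(-30) − (-0.27)·30] / 150 = -0.01400
∂h/∂y = [(-45)·(-0.27) − 40·(+0.34)] / 150 = -0.009667
Head at (75, 145) = 887.88 + (-0.01400)·(5) + (-0.009667)·(80) = 887.04 ft.
That is lower than the 887.88 ft at A, so the point is downgradient.

downgradient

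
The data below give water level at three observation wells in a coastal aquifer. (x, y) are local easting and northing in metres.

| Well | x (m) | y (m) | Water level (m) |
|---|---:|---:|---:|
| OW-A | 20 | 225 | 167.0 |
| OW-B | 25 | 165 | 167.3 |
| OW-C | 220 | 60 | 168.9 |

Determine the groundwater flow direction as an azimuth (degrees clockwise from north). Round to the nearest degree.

308°

Differences from OW-A: to OW-B (Δx, Δy, Δh) = (5, -60, +0.3); to OW-C = (200, -165, +1.9).
Solve a·Δx + b·Δy = Δh: det = 5·(-165) − 200·(-60) = 11175.
∂h/∂x = [(+0.3)·(-165) − (+1.9)·(-60)] / 11175 = +0.005772
∂h/∂y = [5·(+1.9) − 200·(+0.3)] / 11175 = -0.004519
Flow direction (−∇h) has components (-0.005772 E, +0.004519 N).
Azimuth = atan2(E, N) = atan2(-0.005772, +0.004519) = 308.1° ≈ 308°.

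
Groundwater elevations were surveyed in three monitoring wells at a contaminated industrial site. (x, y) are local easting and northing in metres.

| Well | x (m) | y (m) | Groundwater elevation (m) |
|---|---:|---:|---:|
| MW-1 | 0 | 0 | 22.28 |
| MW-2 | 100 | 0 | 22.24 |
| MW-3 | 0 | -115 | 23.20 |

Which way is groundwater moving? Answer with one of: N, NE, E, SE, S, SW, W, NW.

N

∂h/∂x = (22.24 − 22.28) / (100 − 0) = -0.0004000
∂h/∂y = (23.20 − 22.28) / (-115 − 0) = -0.008000
Flow = −∇h = (+0.0004000 east, +0.008000 north), which points north.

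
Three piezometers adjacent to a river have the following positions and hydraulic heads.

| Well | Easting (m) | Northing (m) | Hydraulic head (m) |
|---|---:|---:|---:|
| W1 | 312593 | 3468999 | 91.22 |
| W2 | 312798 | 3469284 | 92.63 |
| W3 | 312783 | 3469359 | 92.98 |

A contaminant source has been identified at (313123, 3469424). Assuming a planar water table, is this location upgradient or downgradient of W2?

upgradient

Differences from W1: to W2 (Δx, Δy, Δh) = (205, 285, +1.41); to W3 = (190, 360, +1.76).
Solve a·Δx + b·Δy = Δh: det = 205·360 − 190·285 = 19650.
∂h/∂x = [(+1.41)·360 − (+1.76)·285] / 19650 = +0.0003053
∂h/∂y = [205·(+1.76) − 190·(+1.41)] / 19650 = +0.004728
Head at (313123, 3469424) = 91.22 + (+0.0003053)·(530) + (+0.004728)·(425) = 93.39 m.
That is higher than the 92.63 m at W2, so the point is upgradient.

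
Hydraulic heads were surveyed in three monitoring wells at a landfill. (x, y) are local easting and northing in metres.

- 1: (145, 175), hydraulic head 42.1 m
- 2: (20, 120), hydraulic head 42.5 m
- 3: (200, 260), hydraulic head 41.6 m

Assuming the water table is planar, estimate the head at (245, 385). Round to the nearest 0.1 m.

40.9 m

Three-point gradient (reference 1): Δ to 2 = (-125, -55, +0.4), Δ to 3 = (55, 85, -0.5).
∂h/∂x = -0.0008553, ∂h/∂y = -0.005329 (det = -7600).
h(245, 385) = 42.1 + (-0.0008553)·(100) + (-0.005329)·(210) = 42.1 -0.086 -1.119 = 40.895 m.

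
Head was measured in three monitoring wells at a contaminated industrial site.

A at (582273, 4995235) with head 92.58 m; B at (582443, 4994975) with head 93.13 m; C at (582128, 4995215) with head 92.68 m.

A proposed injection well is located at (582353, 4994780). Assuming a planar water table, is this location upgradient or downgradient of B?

Taking A as reference: B−A = (170, -260, +0.55); C−A = (-145, -20, +0.10).
Solve a·Δx + b·Δy = Δh: det = 170·(-20) − (-145)·(-260) = -41100.
∂h/∂x = [(+0.55)·(-20) − (+0.10)·(-260)] / -41100 = -0.0003650
∂h/∂y = [170·(+0.10) − (-145)·(+0.55)] / -41100 = -0.002354
Head at (582353, 4994780) = 92.58 + (-0.0003650)·(80) + (-0.002354)·(-455) = 93.62 m.
That is higher than the 93.13 m at B, so the point is upgradient.

upgradient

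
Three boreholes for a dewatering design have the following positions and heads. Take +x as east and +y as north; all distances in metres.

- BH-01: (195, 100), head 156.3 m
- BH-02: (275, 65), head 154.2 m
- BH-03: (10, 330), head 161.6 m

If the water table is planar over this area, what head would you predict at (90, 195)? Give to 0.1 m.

With h = a·x + b·y + c and BH-01 as origin, the differences give:
  80·a + (-35)·b = -2.1
  (-185)·a + 230·b = +5.3
Eliminate b (×230 and ×(-35), subtract): 11925·a = -297.50 → a = ∂h/∂x = -0.02495
Back-substitute: b = ∂h/∂y = +0.002977.
h(90, 195) = 156.3 + (-0.02495)·(-105) + (+0.002977)·(95) = 156.3 +2.619 +0.283 = 159.202 m.

159.2 m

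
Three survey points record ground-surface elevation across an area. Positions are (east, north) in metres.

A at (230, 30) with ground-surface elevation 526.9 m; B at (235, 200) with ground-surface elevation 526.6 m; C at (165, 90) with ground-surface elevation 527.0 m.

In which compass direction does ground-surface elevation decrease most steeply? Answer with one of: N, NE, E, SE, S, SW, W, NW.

NE

Three-point gradient (reference A): Δ to B = (5, 170, -0.3), Δ to C = (-65, 60, +0.1).
∂z/∂x = -0.003084, ∂z/∂y = -0.001674 (det = 11350).
Steepest decrease is along −∇f = (+0.003084 E, +0.001674 N) → northeast.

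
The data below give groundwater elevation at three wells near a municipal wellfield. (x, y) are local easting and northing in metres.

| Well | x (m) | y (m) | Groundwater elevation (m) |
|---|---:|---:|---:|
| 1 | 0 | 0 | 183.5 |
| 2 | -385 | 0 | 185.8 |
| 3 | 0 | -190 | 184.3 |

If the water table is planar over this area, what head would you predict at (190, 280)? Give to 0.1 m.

181.2 m

∂h/∂x = (185.8 − 183.5) / (-385 − 0) = -0.005974
∂h/∂y = (184.3 − 183.5) / (-190 − 0) = -0.004211
h(190, 280) = 183.5 + (-0.005974)·(190) + (-0.004211)·(280) = 183.5 -1.135 -1.179 = 181.186 m.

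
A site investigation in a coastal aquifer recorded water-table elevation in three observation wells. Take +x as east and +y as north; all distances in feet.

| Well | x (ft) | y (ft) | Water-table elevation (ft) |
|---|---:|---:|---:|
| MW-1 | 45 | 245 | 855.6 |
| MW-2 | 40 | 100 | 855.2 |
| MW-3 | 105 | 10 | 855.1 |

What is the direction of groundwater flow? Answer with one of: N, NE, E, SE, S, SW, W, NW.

Three-point gradient (reference MW-1): Δ to MW-2 = (-5, -145, -0.4), Δ to MW-3 = (60, -235, -0.5).
∂h/∂x = +0.002177, ∂h/∂y = +0.002684 (det = 9875).
Flow = −∇h = (-0.002177 east, -0.002684 north), which points southwest.

SW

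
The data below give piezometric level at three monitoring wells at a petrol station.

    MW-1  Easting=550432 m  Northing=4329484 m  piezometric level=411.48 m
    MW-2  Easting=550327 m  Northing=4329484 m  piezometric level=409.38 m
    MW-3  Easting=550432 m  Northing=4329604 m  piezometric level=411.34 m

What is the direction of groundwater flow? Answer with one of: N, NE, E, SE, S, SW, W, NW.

W

∂h/∂x = (409.38 − 411.48) / (550327 − 550432) = +0.02000
∂h/∂y = (411.34 − 411.48) / (4329604 − 4329484) = -0.001167
Flow = −∇h = (-0.02000 east, +0.001167 north), which points west.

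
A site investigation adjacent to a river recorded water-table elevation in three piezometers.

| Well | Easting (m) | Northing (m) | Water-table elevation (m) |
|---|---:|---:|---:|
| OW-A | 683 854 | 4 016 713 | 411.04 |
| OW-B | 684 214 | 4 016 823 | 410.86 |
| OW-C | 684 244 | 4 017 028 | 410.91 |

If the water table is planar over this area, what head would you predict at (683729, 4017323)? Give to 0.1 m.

411.3 m

With h = a·x + b·y + c and OW-A as origin, the differences give:
  360·a + 110·b = -0.18
  390·a + 315·b = -0.13
Eliminate b (×315 and ×110, subtract): 70500·a = -42.400 → a = ∂h/∂x = -0.0006014
Back-substitute: b = ∂h/∂y = +0.0003319.
h(683729, 4017323) = 411.04 + (-0.0006014)·(-125) + (+0.0003319)·(610) = 411.04 +0.075 +0.202 = 411.318 m.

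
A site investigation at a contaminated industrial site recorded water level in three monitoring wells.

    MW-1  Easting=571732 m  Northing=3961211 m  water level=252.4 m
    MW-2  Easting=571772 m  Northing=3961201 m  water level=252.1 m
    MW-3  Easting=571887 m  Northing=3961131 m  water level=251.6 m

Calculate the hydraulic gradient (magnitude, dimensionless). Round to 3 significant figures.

Differences from MW-1: to MW-2 (Δx, Δy, Δh) = (40, -10, -0.3); to MW-3 = (155, -80, -0.8).
Determinant of the coordinate differences = 40·(-80) − 155·(-10) = -1650.
∂h/∂x = [(-0.3)·(-80) − (-0.8)·(-10)] / -1650 = -0.009697
∂h/∂y = [40·(-0.8) − 155·(-0.3)] / -1650 = -0.008788
|∇h| = √(-0.009697² + -0.008788²) = 0.01309

0.0131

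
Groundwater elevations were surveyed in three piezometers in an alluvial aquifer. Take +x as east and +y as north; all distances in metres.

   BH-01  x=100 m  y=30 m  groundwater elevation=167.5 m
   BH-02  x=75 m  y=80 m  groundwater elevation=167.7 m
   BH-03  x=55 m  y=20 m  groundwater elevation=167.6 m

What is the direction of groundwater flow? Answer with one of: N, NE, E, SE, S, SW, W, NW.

SE

Taking BH-01 as reference: BH-02−BH-01 = (-25, 50, +0.2); BH-03−BH-01 = (-45, -10, +0.1).
Determinant of the coordinate differences = (-25)·(-10) − (-45)·50 = 2500.
∂h/∂x = [(+0.2)·(-10) − (+0.1)·50] / 2500 = -0.002800
∂h/∂y = [(-25)·(+0.1) − (-45)·(+0.2)] / 2500 = +0.002600
Flow = −∇h = (+0.002800 east, -0.002600 north), which points southeast.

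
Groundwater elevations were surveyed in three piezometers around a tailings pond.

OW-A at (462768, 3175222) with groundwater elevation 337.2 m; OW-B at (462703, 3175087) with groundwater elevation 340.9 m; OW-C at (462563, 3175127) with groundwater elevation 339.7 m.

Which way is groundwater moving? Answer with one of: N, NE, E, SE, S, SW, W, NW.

Taking OW-A as reference: OW-B−OW-A = (-65, -135, +3.7); OW-C−OW-A = (-205, -95, +2.5).
Determinant of the coordinate differences = (-65)·(-95) − (-205)·(-135) = -21500.
∂h/∂x = [(+3.7)·(-95) − (+2.5)·(-135)] / -21500 = +0.0006512
∂h/∂y = [(-65)·(+2.5) − (-205)·(+3.7)] / -21500 = -0.02772
Flow = −∇h = (-0.0006512 east, +0.02772 north), which points north.

N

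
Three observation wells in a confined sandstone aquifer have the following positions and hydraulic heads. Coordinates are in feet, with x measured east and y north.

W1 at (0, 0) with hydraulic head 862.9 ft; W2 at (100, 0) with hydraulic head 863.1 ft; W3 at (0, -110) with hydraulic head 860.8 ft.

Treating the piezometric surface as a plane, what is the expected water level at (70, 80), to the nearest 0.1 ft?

864.6 ft

∂h/∂x = (863.1 − 862.9) / (100 − 0) = +0.002000
∂h/∂y = (860.8 − 862.9) / (-110 − 0) = +0.01909
h(70, 80) = 862.9 + (+0.002000)·(70) + (+0.01909)·(80) = 862.9 +0.140 +1.527 = 864.567 ft.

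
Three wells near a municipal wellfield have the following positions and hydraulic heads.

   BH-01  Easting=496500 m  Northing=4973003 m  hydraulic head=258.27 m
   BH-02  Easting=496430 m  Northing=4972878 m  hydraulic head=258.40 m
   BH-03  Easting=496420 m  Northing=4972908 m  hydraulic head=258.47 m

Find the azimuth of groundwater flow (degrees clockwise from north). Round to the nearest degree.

106°

Differences from BH-01: to BH-02 (Δx, Δy, Δh) = (-70, -125, +0.13); to BH-03 = (-80, -95, +0.20).
Solve a·Δx + b·Δy = Δh: det = (-70)·(-95) − (-80)·(-125) = -3350.
∂h/∂x = [(+0.13)·(-95) − (+0.20)·(-125)] / -3350 = -0.003776
∂h/∂y = [(-70)·(+0.20) − (-80)·(+0.13)] / -3350 = +0.001075
Flow direction (−∇h) has components (+0.003776 E, -0.001075 N).
Azimuth = atan2(E, N) = atan2(+0.003776, -0.001075) = 105.9° ≈ 106°.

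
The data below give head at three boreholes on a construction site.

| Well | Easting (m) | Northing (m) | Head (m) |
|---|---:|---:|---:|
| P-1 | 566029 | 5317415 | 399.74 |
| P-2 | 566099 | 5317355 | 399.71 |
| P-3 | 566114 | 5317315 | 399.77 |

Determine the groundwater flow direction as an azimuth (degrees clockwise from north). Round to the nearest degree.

046°

Differences from P-1: to P-2 (Δx, Δy, Δh) = (70, -60, -0.03); to P-3 = (85, -100, +0.03).
Solve a·Δx + b·Δy = Δh: det = 70·(-100) − 85·(-60) = -1900.
∂h/∂x = [(-0.03)·(-100) − (+0.03)·(-60)] / -1900 = -0.002526
∂h/∂y = [70·(+0.03) − 85·(-0.03)] / -1900 = -0.002447
Flow direction (−∇h) has components (+0.002526 E, +0.002447 N).
Azimuth = atan2(E, N) = atan2(+0.002526, +0.002447) = 45.9° ≈ 046°.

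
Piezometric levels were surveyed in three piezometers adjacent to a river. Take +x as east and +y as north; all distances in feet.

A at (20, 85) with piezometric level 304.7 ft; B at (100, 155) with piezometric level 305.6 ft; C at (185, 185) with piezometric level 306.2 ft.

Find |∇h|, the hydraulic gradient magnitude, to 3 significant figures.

Differences from A: to B (Δx, Δy, Δh) = (80, 70, +0.9); to C = (165, 100, +1.5).
Determinant of the coordinate differences = 80·100 − 165·70 = -3550.
∂h/∂x = [(+0.9)·100 − (+1.5)·70] / -3550 = +0.004225
∂h/∂y = [80·(+1.5) − 165·(+0.9)] / -3550 = +0.008028
|∇h| = √(0.004225² + 0.008028²) = 0.009072

0.00907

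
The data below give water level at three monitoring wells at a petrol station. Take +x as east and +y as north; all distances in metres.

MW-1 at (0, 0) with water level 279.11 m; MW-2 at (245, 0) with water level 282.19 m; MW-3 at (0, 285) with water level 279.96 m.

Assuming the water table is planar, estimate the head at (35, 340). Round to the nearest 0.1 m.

280.6 m

∂h/∂x = (282.19 − 279.11) / (245 − 0) = +0.01257
∂h/∂y = (279.96 − 279.11) / (285 − 0) = +0.002982
h(35, 340) = 279.11 + (+0.01257)·(35) + (+0.002982)·(340) = 279.11 +0.440 +1.014 = 280.564 m.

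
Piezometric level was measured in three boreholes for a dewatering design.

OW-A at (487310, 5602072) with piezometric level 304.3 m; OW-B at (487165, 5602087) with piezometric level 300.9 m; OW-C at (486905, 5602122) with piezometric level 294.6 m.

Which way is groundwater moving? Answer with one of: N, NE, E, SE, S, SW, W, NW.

NW

Three-point gradient (reference OW-A): Δ to OW-B = (-145, 15, -3.4), Δ to OW-C = (-405, 50, -9.7).
∂h/∂x = +0.02085, ∂h/∂y = -0.02511 (det = -1175).
Flow = −∇h = (-0.02085 east, +0.02511 north), which points northwest.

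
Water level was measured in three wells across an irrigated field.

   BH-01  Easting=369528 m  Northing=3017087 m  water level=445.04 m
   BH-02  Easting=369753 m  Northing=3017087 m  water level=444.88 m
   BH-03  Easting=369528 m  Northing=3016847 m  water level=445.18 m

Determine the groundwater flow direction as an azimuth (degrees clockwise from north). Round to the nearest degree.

∂h/∂x = (444.88 − 445.04) / (369753 − 369528) = -0.0007111
∂h/∂y = (445.18 − 445.04) / (3016847 − 3017087) = -0.0005833
Flow direction (−∇h) has components (+0.0007111 E, +0.0005833 N).
Azimuth = atan2(E, N) = atan2(+0.0007111, +0.0005833) = 50.6° ≈ 051°.

051°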